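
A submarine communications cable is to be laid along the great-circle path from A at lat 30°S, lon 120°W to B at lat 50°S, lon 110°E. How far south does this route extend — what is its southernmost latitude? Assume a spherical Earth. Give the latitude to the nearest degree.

≈ 65°S

The great circle lies in the plane with unit normal n̂ = (p₁ × p₂)/|p₁ × p₂|.
Here n̂_z ≈ -0.427; the vertex latitude is φ_max = arccos|n̂_z| ≈ 64.7°.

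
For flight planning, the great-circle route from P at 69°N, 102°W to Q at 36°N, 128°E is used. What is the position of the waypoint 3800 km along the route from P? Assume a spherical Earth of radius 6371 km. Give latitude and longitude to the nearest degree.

Write both endpoints as unit vectors p₁, p₂ with components (cos φ cos λ, cos φ sin λ, sin φ).
The central angle between the endpoints is δ = arccos(p₁·p₂) ≈ 1.200 rad (68.8°). The total great-circle distance is δ·R ≈ 1.200 × 6371 ≈ 7645 km, so the target fraction is f = 3800/7645 ≈ 0.497.
Interpolate at f ≈ 0.497 with slerp weights a = sin((1−f)δ)/sin δ ≈ 0.609, b = sin(fδ)/sin δ ≈ 0.603.
p = a·p₁ + b·p₂ ≈ (-0.346, 0.171, 0.923); φ = arcsin(p_z) ≈ 67.33°, λ = atan2(p_y, p_x) ≈ 153.70°.

≈ 67°N, 154°E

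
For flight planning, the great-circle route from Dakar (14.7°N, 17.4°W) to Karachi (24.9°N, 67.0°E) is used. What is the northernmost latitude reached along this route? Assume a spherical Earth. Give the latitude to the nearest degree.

≈ 27°N

The great circle lies in the plane with unit normal n̂ = (p₁ × p₂)/|p₁ × p₂|.
Here n̂_z ≈ +0.890; the vertex latitude is φ_max = arccos|n̂_z| ≈ 27.2°.
Check via Clairaut: cos φ_max = |cos φ₁| · sin C = cos(14.7°)·sin(66.9°) ≈ 0.890, again giving ≈ 27.2°.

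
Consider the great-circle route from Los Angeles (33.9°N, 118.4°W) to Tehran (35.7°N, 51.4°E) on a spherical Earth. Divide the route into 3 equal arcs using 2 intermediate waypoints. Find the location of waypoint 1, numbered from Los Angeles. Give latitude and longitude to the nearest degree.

≈ (70°N, 103°W)

The haversine formula gives a central angle δ ≈ 1.916 rad (109.8°) between the endpoints.
Interpolate at f = 1/3 with slerp weights a = sin((1−f)δ)/sin δ ≈ 1.017, b = sin(fδ)/sin δ ≈ 0.633.
p = a·p₁ + b·p₂ ≈ (-0.081, -0.341, 0.937); φ = arcsin(p_z) ≈ 69.51°, λ = atan2(p_y, p_x) ≈ -103.32°.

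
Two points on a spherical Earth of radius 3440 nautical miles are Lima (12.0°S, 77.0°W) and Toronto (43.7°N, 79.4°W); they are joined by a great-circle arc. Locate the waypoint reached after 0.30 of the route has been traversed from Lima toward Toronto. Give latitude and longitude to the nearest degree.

≈ (5°N, 78°W)

The haversine formula gives a central angle δ ≈ 0.973 rad (55.7°) between the endpoints.
Interpolate at f = 0.30 with slerp weights a = sin((1−f)δ)/sin δ ≈ 0.762, b = sin(fδ)/sin δ ≈ 0.348.
p = a·p₁ + b·p₂ ≈ (0.214, -0.973, 0.082); φ = arcsin(p_z) ≈ 4.71°, λ = atan2(p_y, p_x) ≈ -77.61°.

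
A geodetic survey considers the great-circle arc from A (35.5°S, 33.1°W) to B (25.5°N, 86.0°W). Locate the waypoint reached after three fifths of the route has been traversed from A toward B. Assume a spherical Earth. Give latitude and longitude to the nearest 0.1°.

≈ (0.7°N, 65.7°W)

From cos δ = sin φ₁ sin φ₂ + cos φ₁ cos φ₂ cos Δλ, the central angle is δ ≈ 1.376 rad (78.9°).
Interpolate at f = 3/5 with slerp weights a = sin((1−f)δ)/sin δ ≈ 0.533, b = sin(fδ)/sin δ ≈ 0.749.
p = a·p₁ + b·p₂ ≈ (0.411, -0.912, 0.013); φ = arcsin(p_z) ≈ 0.74°, λ = atan2(p_y, p_x) ≈ -65.74°.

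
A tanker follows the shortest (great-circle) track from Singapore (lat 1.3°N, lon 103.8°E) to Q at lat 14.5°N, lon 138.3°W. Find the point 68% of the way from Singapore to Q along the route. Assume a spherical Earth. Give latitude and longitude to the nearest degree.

Write both endpoints as unit vectors p₁, p₂ with components (cos φ cos λ, cos φ sin λ, sin φ).
The central angle between the endpoints is δ = arccos(p₁·p₂) ≈ 2.034 rad (116.6°).
Interpolate at f = 0.68 with slerp weights a = sin((1−f)δ)/sin δ ≈ 0.678, b = sin(fδ)/sin δ ≈ 1.098.
p = a·p₁ + b·p₂ ≈ (-0.956, -0.050, 0.290); φ = arcsin(p_z) ≈ 16.88°, λ = atan2(p_y, p_x) ≈ -177.03°.

≈ lat 17°N, lon 177°W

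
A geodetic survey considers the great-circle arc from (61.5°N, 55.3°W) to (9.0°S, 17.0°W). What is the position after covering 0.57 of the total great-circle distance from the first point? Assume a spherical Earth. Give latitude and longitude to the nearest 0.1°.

≈ (22.3°N, 27.3°W)

The haversine formula gives a central angle δ ≈ 1.336 rad (76.6°) between the endpoints.
Interpolate at f = 0.57 with slerp weights a = sin((1−f)δ)/sin δ ≈ 0.559, b = sin(fδ)/sin δ ≈ 0.710.
p = a·p₁ + b·p₂ ≈ (0.822, -0.424, 0.380); φ = arcsin(p_z) ≈ 22.34°, λ = atan2(p_y, p_x) ≈ -27.29°.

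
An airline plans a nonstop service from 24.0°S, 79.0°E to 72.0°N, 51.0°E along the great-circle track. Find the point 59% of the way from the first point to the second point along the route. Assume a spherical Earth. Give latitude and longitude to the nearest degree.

Convert each endpoint to a unit vector on the sphere (x = cos φ cos λ, y = cos φ sin λ, z = sin φ).
The central angle between the endpoints is δ = arccos(p₁·p₂) ≈ 1.709 rad (97.9°).
Interpolate at f = 0.59 with slerp weights a = sin((1−f)δ)/sin δ ≈ 0.651, b = sin(fδ)/sin δ ≈ 0.854.
p = a·p₁ + b·p₂ ≈ (0.280, 0.789, 0.547); φ = arcsin(p_z) ≈ 33.19°, λ = atan2(p_y, p_x) ≈ 70.49°.

≈ 33°N, 70°E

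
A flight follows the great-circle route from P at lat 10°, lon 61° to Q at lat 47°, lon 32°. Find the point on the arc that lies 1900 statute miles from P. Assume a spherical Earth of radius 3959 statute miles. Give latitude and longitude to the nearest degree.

≈ lat 34°, lon 46°

Write both endpoints as unit vectors p₁, p₂ with components (cos φ cos λ, cos φ sin λ, sin φ).
The central angle between the endpoints is δ = arccos(p₁·p₂) ≈ 0.775 rad (44.4°). The total great-circle distance is δ·R ≈ 0.775 × 3959 ≈ 3068 mi, so the target fraction is f = 1900/3068 ≈ 0.619.
Interpolate at f ≈ 0.619 with slerp weights a = sin((1−f)δ)/sin δ ≈ 0.416, b = sin(fδ)/sin δ ≈ 0.660.
p = a·p₁ + b·p₂ ≈ (0.580, 0.596, 0.555); φ = arcsin(p_z) ≈ 33.69°, λ = atan2(p_y, p_x) ≈ 45.80°.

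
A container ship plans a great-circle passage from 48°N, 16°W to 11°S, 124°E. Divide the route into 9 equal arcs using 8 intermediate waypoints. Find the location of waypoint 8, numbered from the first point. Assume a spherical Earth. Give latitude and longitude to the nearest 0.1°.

≈ 1.0°N, 115.9°E

Write both endpoints as unit vectors p₁, p₂ with components (cos φ cos λ, cos φ sin λ, sin φ).
The central angle between the endpoints is δ = arccos(p₁·p₂) ≈ 2.272 rad (130.2°).
Interpolate at f = 8/9 with slerp weights a = sin((1−f)δ)/sin δ ≈ 0.327, b = sin(fδ)/sin δ ≈ 1.179.
p = a·p₁ + b·p₂ ≈ (-0.437, 0.899, 0.018); φ = arcsin(p_z) ≈ 1.02°, λ = atan2(p_y, p_x) ≈ 115.92°.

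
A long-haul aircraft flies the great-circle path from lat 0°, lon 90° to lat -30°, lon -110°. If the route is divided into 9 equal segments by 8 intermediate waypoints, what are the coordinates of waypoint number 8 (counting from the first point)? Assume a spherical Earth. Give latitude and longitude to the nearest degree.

Write both endpoints as unit vectors p₁, p₂ with components (cos φ cos λ, cos φ sin λ, sin φ).
The central angle between the endpoints is δ = arccos(p₁·p₂) ≈ 2.521 rad (144.5°).
Interpolate at f = 8/9 with slerp weights a = sin((1−f)δ)/sin δ ≈ 0.476, b = sin(fδ)/sin δ ≈ 1.348.
p = a·p₁ + b·p₂ ≈ (-0.399, -0.621, -0.674); φ = arcsin(p_z) ≈ -42.38°, λ = atan2(p_y, p_x) ≈ -122.73°.

≈ lat -42°, lon -123°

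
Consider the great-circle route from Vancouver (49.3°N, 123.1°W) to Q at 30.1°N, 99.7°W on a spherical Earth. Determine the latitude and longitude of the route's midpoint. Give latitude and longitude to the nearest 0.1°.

≈ 40.3°N, 109.7°W

Convert each endpoint to a unit vector on the sphere (x = cos φ cos λ, y = cos φ sin λ, z = sin φ).
The central angle between the endpoints is δ = arccos(p₁·p₂) ≈ 0.456 rad (26.1°).
Interpolate at f = 1/2 with slerp weights a = sin((1−f)δ)/sin δ ≈ 0.513, b = sin(fδ)/sin δ ≈ 0.513.
p = a·p₁ + b·p₂ ≈ (-0.258, -0.718, 0.647); φ = arcsin(p_z) ≈ 40.28°, λ = atan2(p_y, p_x) ≈ -109.73°.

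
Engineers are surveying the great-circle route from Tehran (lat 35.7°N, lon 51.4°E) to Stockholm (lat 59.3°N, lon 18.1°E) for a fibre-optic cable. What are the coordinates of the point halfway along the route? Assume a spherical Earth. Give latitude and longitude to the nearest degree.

≈ lat 49°N, lon 39°E

Convert each endpoint to a unit vector on the sphere (x = cos φ cos λ, y = cos φ sin λ, z = sin φ).
The central angle between the endpoints is δ = arccos(p₁·p₂) ≈ 0.558 rad (32.0°).
Interpolate at f = 1/2 with slerp weights a = sin((1−f)δ)/sin δ ≈ 0.520, b = sin(fδ)/sin δ ≈ 0.520.
p = a·p₁ + b·p₂ ≈ (0.516, 0.413, 0.751); φ = arcsin(p_z) ≈ 48.65°, λ = atan2(p_y, p_x) ≈ 38.65°.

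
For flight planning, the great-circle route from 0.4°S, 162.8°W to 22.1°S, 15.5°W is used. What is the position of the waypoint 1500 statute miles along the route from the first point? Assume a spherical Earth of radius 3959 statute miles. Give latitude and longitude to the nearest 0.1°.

≈ 13.3°S, 145.2°W

Write both endpoints as unit vectors p₁, p₂ with components (cos φ cos λ, cos φ sin λ, sin φ).
The central angle between the endpoints is δ = arccos(p₁·p₂) ≈ 2.461 rad (141.0°). The total great-circle distance is δ·R ≈ 2.461 × 3959 ≈ 9742 mi, so the target fraction is f = 1500/9742 ≈ 0.154.
Interpolate at f ≈ 0.154 with slerp weights a = sin((1−f)δ)/sin δ ≈ 1.386, b = sin(fδ)/sin δ ≈ 0.588.
p = a·p₁ + b·p₂ ≈ (-0.799, -0.555, -0.231); φ = arcsin(p_z) ≈ -13.34°, λ = atan2(p_y, p_x) ≈ -145.20°.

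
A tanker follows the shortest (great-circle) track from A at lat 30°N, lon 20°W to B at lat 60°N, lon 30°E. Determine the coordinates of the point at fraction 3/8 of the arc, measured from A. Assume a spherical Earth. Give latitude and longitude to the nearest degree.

Convert each endpoint to a unit vector on the sphere (x = cos φ cos λ, y = cos φ sin λ, z = sin φ).
The central angle between the endpoints is δ = arccos(p₁·p₂) ≈ 0.779 rad (44.7°).
Interpolate at f = 3/8 with slerp weights a = sin((1−f)δ)/sin δ ≈ 0.666, b = sin(fδ)/sin δ ≈ 0.410.
p = a·p₁ + b·p₂ ≈ (0.719, -0.095, 0.688); φ = arcsin(p_z) ≈ 43.47°, λ = atan2(p_y, p_x) ≈ -7.50°.

≈ lat 43°N, lon 8°W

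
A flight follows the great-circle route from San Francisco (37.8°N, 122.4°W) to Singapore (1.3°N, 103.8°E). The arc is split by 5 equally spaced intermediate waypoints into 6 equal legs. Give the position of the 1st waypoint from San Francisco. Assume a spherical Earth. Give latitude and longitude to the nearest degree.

≈ 46°N, 148°W

Convert each endpoint to a unit vector on the sphere (x = cos φ cos λ, y = cos φ sin λ, z = sin φ).
The central angle between the endpoints is δ = arccos(p₁·p₂) ≈ 2.133 rad (122.2°).
Interpolate at f = 1/6 with slerp weights a = sin((1−f)δ)/sin δ ≈ 1.157, b = sin(fδ)/sin δ ≈ 0.411.
p = a·p₁ + b·p₂ ≈ (-0.588, -0.372, 0.718); φ = arcsin(p_z) ≈ 45.91°, λ = atan2(p_y, p_x) ≈ -147.65°.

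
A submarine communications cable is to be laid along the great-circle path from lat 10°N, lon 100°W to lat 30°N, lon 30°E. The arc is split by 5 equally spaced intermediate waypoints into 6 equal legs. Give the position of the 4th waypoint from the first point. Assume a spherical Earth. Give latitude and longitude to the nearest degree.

≈ lat 42°N, lon 17°W

The haversine formula gives a central angle δ ≈ 2.050 rad (117.5°) between the endpoints.
Interpolate at f = 4/6 with slerp weights a = sin((1−f)δ)/sin δ ≈ 0.712, b = sin(fδ)/sin δ ≈ 1.104.
p = a·p₁ + b·p₂ ≈ (0.706, -0.212, 0.675); φ = arcsin(p_z) ≈ 42.49°, λ = atan2(p_y, p_x) ≈ -16.74°.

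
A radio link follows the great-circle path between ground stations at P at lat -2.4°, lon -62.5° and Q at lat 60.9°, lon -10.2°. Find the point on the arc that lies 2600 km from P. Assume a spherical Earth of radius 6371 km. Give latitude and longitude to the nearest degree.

Convert each endpoint to a unit vector on the sphere (x = cos φ cos λ, y = cos φ sin λ, z = sin φ).
The central angle between the endpoints is δ = arccos(p₁·p₂) ≈ 1.307 rad (74.9°). The total great-circle distance is δ·R ≈ 1.307 × 6371 ≈ 8328 km, so the target fraction is f = 2600/8328 ≈ 0.312.
Interpolate at f ≈ 0.312 with slerp weights a = sin((1−f)δ)/sin δ ≈ 0.811, b = sin(fδ)/sin δ ≈ 0.411.
p = a·p₁ + b·p₂ ≈ (0.571, -0.754, 0.325); φ = arcsin(p_z) ≈ 18.98°, λ = atan2(p_y, p_x) ≈ -52.87°.

≈ lat 19°, lon -53°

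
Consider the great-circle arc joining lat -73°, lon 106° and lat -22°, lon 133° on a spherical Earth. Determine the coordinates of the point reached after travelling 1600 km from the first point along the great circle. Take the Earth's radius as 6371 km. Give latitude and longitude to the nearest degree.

The haversine formula gives a central angle δ ≈ 0.928 rad (53.1°) between the endpoints. The total great-circle distance is δ·R ≈ 0.928 × 6371 ≈ 5910 km, so the target fraction is f = 1600/5910 ≈ 0.271.
Interpolate at f ≈ 0.271 with slerp weights a = sin((1−f)δ)/sin δ ≈ 0.782, b = sin(fδ)/sin δ ≈ 0.311.
p = a·p₁ + b·p₂ ≈ (-0.259, 0.430, -0.865); φ = arcsin(p_z) ≈ -59.83°, λ = atan2(p_y, p_x) ≈ 121.08°.

≈ lat -60°, lon 121°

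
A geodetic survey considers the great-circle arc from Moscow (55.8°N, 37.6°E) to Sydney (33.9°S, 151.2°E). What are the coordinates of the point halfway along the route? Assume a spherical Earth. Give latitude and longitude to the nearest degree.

Convert each endpoint to a unit vector on the sphere (x = cos φ cos λ, y = cos φ sin λ, z = sin φ).
The central angle between the endpoints is δ = arccos(p₁·p₂) ≈ 2.276 rad (130.4°).
Interpolate at f = 1/2 with slerp weights a = sin((1−f)δ)/sin δ ≈ 1.192, b = sin(fδ)/sin δ ≈ 1.192.
p = a·p₁ + b·p₂ ≈ (-0.336, 0.885, 0.321); φ = arcsin(p_z) ≈ 18.73°, λ = atan2(p_y, p_x) ≈ 110.79°.

≈ (19°N, 111°E)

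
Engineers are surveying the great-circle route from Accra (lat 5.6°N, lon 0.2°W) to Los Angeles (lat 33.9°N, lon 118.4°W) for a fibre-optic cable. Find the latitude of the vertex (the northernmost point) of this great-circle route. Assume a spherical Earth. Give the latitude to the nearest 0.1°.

≈ 39.4°N

The great circle lies in the plane with unit normal n̂ = (p₁ × p₂)/|p₁ × p₂|.
Here n̂_z ≈ -0.773; the vertex latitude is φ_max = arccos|n̂_z| ≈ 39.4°.
Check via Clairaut: cos φ_max = |cos φ₁| · sin C = cos(5.6°)·sin(51.0°) ≈ 0.773, again giving ≈ 39.4°.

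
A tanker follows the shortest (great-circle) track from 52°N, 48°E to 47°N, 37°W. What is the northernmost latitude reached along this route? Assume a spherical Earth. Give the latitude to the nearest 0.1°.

The great circle lies in the plane with unit normal n̂ = (p₁ × p₂)/|p₁ × p₂|.
Here n̂_z ≈ -0.529; the vertex latitude is φ_max = arccos|n̂_z| ≈ 58.0°.

≈ 58.0°N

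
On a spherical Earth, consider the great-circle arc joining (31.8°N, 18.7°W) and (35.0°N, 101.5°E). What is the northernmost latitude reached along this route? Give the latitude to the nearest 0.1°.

≈ 53.0°N

The great circle lies in the plane with unit normal n̂ = (p₁ × p₂)/|p₁ × p₂|.
Here n̂_z ≈ +0.602; the vertex latitude is φ_max = arccos|n̂_z| ≈ 53.0°.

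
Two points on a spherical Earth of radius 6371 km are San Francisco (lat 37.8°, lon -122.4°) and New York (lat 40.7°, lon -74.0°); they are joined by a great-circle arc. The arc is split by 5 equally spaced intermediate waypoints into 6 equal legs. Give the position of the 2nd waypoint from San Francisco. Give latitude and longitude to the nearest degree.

The haversine formula gives a central angle δ ≈ 0.648 rad (37.1°) between the endpoints.
Interpolate at f = 2/6 with slerp weights a = sin((1−f)δ)/sin δ ≈ 0.694, b = sin(fδ)/sin δ ≈ 0.355.
p = a·p₁ + b·p₂ ≈ (-0.219, -0.722, 0.657); φ = arcsin(p_z) ≈ 41.05°, λ = atan2(p_y, p_x) ≈ -106.92°.

≈ lat 41°, lon -107°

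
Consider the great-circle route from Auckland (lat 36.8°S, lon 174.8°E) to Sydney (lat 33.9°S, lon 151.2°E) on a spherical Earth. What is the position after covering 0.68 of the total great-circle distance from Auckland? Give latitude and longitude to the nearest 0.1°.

≈ lat 35.3°S, lon 158.5°E

Write both endpoints as unit vectors p₁, p₂ with components (cos φ cos λ, cos φ sin λ, sin φ).
The central angle between the endpoints is δ = arccos(p₁·p₂) ≈ 0.339 rad (19.4°).
Interpolate at f = 0.68 with slerp weights a = sin((1−f)δ)/sin δ ≈ 0.326, b = sin(fδ)/sin δ ≈ 0.687.
p = a·p₁ + b·p₂ ≈ (-0.759, 0.298, -0.578); φ = arcsin(p_z) ≈ -35.33°, λ = atan2(p_y, p_x) ≈ 158.55°.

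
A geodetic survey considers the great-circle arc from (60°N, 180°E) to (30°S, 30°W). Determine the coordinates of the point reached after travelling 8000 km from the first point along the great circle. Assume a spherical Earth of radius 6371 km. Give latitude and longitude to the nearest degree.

Write both endpoints as unit vectors p₁, p₂ with components (cos φ cos λ, cos φ sin λ, sin φ).
The central angle between the endpoints is δ = arccos(p₁·p₂) ≈ 2.512 rad (143.9°). The total great-circle distance is δ·R ≈ 2.512 × 6371 ≈ 16001 km, so the target fraction is f = 8000/16001 ≈ 0.500.
Interpolate at f ≈ 0.500 with slerp weights a = sin((1−f)δ)/sin δ ≈ 1.614, b = sin(fδ)/sin δ ≈ 1.614.
p = a·p₁ + b·p₂ ≈ (0.403, -0.699, 0.591); φ = arcsin(p_z) ≈ 36.21°, λ = atan2(p_y, p_x) ≈ -60.00°.

≈ (36°N, 60°W)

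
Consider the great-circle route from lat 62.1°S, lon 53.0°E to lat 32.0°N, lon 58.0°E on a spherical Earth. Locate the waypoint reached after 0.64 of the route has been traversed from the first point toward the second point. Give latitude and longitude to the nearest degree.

From cos δ = sin φ₁ sin φ₂ + cos φ₁ cos φ₂ cos Δλ, the central angle is δ ≈ 1.644 rad (94.2°).
Interpolate at f = 0.64 with slerp weights a = sin((1−f)δ)/sin δ ≈ 0.559, b = sin(fδ)/sin δ ≈ 0.871.
p = a·p₁ + b·p₂ ≈ (0.549, 0.835, -0.033); φ = arcsin(p_z) ≈ -1.88°, λ = atan2(p_y, p_x) ≈ 56.69°.

≈ lat 2°S, lon 57°E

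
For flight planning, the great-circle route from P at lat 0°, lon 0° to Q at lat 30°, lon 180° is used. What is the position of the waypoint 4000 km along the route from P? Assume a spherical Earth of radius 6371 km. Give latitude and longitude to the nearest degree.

≈ lat 36°, lon 0°

Write both endpoints as unit vectors p₁, p₂ with components (cos φ cos λ, cos φ sin λ, sin φ).
The central angle between the endpoints is δ = arccos(p₁·p₂) ≈ 2.618 rad (150.0°). The total great-circle distance is δ·R ≈ 2.618 × 6371 ≈ 16679 km, so the target fraction is f = 4000/16679 ≈ 0.240.
Interpolate at f ≈ 0.240 with slerp weights a = sin((1−f)δ)/sin δ ≈ 1.827, b = sin(fδ)/sin δ ≈ 1.175.
p = a·p₁ + b·p₂ ≈ (0.809, -0.000, 0.587); φ = arcsin(p_z) ≈ 35.97°, λ = atan2(p_y, p_x) ≈ -0.00°.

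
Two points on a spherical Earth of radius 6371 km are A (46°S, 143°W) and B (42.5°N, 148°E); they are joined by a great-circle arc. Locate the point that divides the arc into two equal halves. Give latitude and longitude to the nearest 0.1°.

From cos δ = sin φ₁ sin φ₂ + cos φ₁ cos φ₂ cos Δλ, the central angle is δ ≈ 1.878 rad (107.6°).
Interpolate at f = 1/2 with slerp weights a = sin((1−f)δ)/sin δ ≈ 0.847, b = sin(fδ)/sin δ ≈ 0.847.
p = a·p₁ + b·p₂ ≈ (-0.999, -0.023, -0.037); φ = arcsin(p_z) ≈ -2.12°, λ = atan2(p_y, p_x) ≈ -178.67°.

≈ (2.1°S, 178.7°W)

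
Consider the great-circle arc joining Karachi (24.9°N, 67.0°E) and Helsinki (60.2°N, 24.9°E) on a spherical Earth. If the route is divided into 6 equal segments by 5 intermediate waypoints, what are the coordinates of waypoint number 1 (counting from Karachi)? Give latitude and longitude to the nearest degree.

From cos δ = sin φ₁ sin φ₂ + cos φ₁ cos φ₂ cos Δλ, the central angle is δ ≈ 0.796 rad (45.6°).
Interpolate at f = 1/6 with slerp weights a = sin((1−f)δ)/sin δ ≈ 0.862, b = sin(fδ)/sin δ ≈ 0.185.
p = a·p₁ + b·p₂ ≈ (0.389, 0.758, 0.523); φ = arcsin(p_z) ≈ 31.56°, λ = atan2(p_y, p_x) ≈ 62.85°.

≈ (32°N, 63°E)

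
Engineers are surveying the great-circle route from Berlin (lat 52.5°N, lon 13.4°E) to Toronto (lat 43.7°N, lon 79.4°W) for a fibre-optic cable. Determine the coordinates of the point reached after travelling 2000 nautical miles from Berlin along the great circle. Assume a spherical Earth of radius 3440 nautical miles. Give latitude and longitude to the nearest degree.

From cos δ = sin φ₁ sin φ₂ + cos φ₁ cos φ₂ cos Δλ, the central angle is δ ≈ 1.016 rad (58.2°). The total great-circle distance is δ·R ≈ 1.016 × 3440 ≈ 3496 nmi, so the target fraction is f = 2000/3496 ≈ 0.572.
Interpolate at f ≈ 0.572 with slerp weights a = sin((1−f)δ)/sin δ ≈ 0.495, b = sin(fδ)/sin δ ≈ 0.646.
p = a·p₁ + b·p₂ ≈ (0.379, -0.389, 0.839); φ = arcsin(p_z) ≈ 57.08°, λ = atan2(p_y, p_x) ≈ -45.73°.

≈ lat 57°N, lon 46°W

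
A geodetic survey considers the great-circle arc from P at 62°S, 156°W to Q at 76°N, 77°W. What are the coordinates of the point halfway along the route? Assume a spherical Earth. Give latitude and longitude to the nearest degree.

The haversine formula gives a central angle δ ≈ 2.559 rad (146.6°) between the endpoints.
Interpolate at f = 1/2 with slerp weights a = sin((1−f)δ)/sin δ ≈ 1.741, b = sin(fδ)/sin δ ≈ 1.741.
p = a·p₁ + b·p₂ ≈ (-0.652, -0.743, 0.152); φ = arcsin(p_z) ≈ 8.75°, λ = atan2(p_y, p_x) ≈ -131.27°.

≈ 9°N, 131°W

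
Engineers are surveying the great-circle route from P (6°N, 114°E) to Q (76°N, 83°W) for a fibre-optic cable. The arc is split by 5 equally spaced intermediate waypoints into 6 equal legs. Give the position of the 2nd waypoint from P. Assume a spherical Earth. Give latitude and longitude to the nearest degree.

≈ (38°N, 117°E)

Convert each endpoint to a unit vector on the sphere (x = cos φ cos λ, y = cos φ sin λ, z = sin φ).
The central angle between the endpoints is δ = arccos(p₁·p₂) ≈ 1.700 rad (97.4°).
Interpolate at f = 2/6 with slerp weights a = sin((1−f)δ)/sin δ ≈ 0.913, b = sin(fδ)/sin δ ≈ 0.541.
p = a·p₁ + b·p₂ ≈ (-0.354, 0.700, 0.621); φ = arcsin(p_z) ≈ 38.36°, λ = atan2(p_y, p_x) ≈ 116.80°.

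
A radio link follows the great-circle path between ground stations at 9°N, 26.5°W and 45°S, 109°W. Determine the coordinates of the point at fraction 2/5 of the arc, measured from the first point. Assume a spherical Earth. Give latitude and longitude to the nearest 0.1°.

Convert each endpoint to a unit vector on the sphere (x = cos φ cos λ, y = cos φ sin λ, z = sin φ).
The central angle between the endpoints is δ = arccos(p₁·p₂) ≈ 1.590 rad (91.1°).
Interpolate at f = 2/5 with slerp weights a = sin((1−f)δ)/sin δ ≈ 0.816, b = sin(fδ)/sin δ ≈ 0.594.
p = a·p₁ + b·p₂ ≈ (0.584, -0.757, -0.292); φ = arcsin(p_z) ≈ -17.01°, λ = atan2(p_y, p_x) ≈ -52.32°.

≈ 17.0°S, 52.3°W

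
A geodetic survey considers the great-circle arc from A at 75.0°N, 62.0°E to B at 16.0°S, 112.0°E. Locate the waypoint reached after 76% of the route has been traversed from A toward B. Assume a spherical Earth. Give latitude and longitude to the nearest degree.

≈ 7°N, 107°E

Write both endpoints as unit vectors p₁, p₂ with components (cos φ cos λ, cos φ sin λ, sin φ).
The central angle between the endpoints is δ = arccos(p₁·p₂) ≈ 1.677 rad (96.1°).
Interpolate at f = 0.76 with slerp weights a = sin((1−f)δ)/sin δ ≈ 0.394, b = sin(fδ)/sin δ ≈ 0.962.
p = a·p₁ + b·p₂ ≈ (-0.299, 0.947, 0.115); φ = arcsin(p_z) ≈ 6.63°, λ = atan2(p_y, p_x) ≈ 107.49°.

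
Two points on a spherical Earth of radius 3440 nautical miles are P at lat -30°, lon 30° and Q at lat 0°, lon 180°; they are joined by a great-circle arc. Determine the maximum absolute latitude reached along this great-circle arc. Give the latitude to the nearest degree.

≈ -49°

The great circle lies in the plane with unit normal n̂ = (p₁ × p₂)/|p₁ × p₂|.
Here n̂_z ≈ +0.655; the vertex latitude is φ_max = arccos|n̂_z| ≈ 49.1°.
Check via Clairaut: cos φ_max = |cos φ₁| · sin C = cos(30.0°)·sin(130.9°) ≈ 0.655, again giving ≈ 49.1°.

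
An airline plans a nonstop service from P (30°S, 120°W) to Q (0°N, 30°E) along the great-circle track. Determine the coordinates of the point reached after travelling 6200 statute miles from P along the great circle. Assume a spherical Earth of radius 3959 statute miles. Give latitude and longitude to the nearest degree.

Write both endpoints as unit vectors p₁, p₂ with components (cos φ cos λ, cos φ sin λ, sin φ).
The central angle between the endpoints is δ = arccos(p₁·p₂) ≈ 2.419 rad (138.6°). The total great-circle distance is δ·R ≈ 2.419 × 3959 ≈ 9576 mi, so the target fraction is f = 6200/9576 ≈ 0.647.
Interpolate at f ≈ 0.647 with slerp weights a = sin((1−f)δ)/sin δ ≈ 1.139, b = sin(fδ)/sin δ ≈ 1.512.
p = a·p₁ + b·p₂ ≈ (0.816, -0.098, -0.569); φ = arcsin(p_z) ≈ -34.70°, λ = atan2(p_y, p_x) ≈ -6.85°.

≈ (35°S, 7°W)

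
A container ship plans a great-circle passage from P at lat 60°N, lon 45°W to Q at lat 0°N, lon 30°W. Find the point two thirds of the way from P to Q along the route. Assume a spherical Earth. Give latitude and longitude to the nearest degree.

≈ lat 20°N, lon 33°W

From cos δ = sin φ₁ sin φ₂ + cos φ₁ cos φ₂ cos Δλ, the central angle is δ ≈ 1.067 rad (61.1°).
Interpolate at f = 2/3 with slerp weights a = sin((1−f)δ)/sin δ ≈ 0.398, b = sin(fδ)/sin δ ≈ 0.745.
p = a·p₁ + b·p₂ ≈ (0.786, -0.513, 0.344); φ = arcsin(p_z) ≈ 20.14°, λ = atan2(p_y, p_x) ≈ -33.14°.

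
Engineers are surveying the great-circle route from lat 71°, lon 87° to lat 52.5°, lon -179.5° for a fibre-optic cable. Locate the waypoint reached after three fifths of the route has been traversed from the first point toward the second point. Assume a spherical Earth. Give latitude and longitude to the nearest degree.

Write both endpoints as unit vectors p₁, p₂ with components (cos φ cos λ, cos φ sin λ, sin φ).
The central angle between the endpoints is δ = arccos(p₁·p₂) ≈ 0.741 rad (42.4°).
Interpolate at f = 3/5 with slerp weights a = sin((1−f)δ)/sin δ ≈ 0.433, b = sin(fδ)/sin δ ≈ 0.637.
p = a·p₁ + b·p₂ ≈ (-0.380, 0.137, 0.915); φ = arcsin(p_z) ≈ 66.14°, λ = atan2(p_y, p_x) ≈ 160.16°.

≈ lat 66°, lon 160°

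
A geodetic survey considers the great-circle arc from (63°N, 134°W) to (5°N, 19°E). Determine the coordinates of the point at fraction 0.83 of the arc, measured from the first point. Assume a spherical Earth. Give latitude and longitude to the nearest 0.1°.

≈ (23.1°N, 14.7°E)

Write both endpoints as unit vectors p₁, p₂ with components (cos φ cos λ, cos φ sin λ, sin φ).
The central angle between the endpoints is δ = arccos(p₁·p₂) ≈ 1.902 rad (109.0°).
Interpolate at f = 0.83 with slerp weights a = sin((1−f)δ)/sin δ ≈ 0.336, b = sin(fδ)/sin δ ≈ 1.057.
p = a·p₁ + b·p₂ ≈ (0.890, 0.233, 0.392); φ = arcsin(p_z) ≈ 23.05°, λ = atan2(p_y, p_x) ≈ 14.68°.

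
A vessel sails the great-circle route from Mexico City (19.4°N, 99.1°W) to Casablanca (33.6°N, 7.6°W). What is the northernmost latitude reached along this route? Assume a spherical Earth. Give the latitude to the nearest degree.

≈ 37°N

The great circle lies in the plane with unit normal n̂ = (p₁ × p₂)/|p₁ × p₂|.
Here n̂_z ≈ +0.796; the vertex latitude is φ_max = arccos|n̂_z| ≈ 37.2°.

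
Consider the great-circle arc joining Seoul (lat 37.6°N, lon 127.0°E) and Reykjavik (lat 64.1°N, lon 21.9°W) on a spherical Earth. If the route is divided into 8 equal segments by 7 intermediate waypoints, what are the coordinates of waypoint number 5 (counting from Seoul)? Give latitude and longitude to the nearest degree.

≈ lat 78°N, lon 68°E

The haversine formula gives a central angle δ ≈ 1.316 rad (75.4°) between the endpoints.
Interpolate at f = 5/8 with slerp weights a = sin((1−f)δ)/sin δ ≈ 0.489, b = sin(fδ)/sin δ ≈ 0.757.
p = a·p₁ + b·p₂ ≈ (0.074, 0.186, 0.980); φ = arcsin(p_z) ≈ 78.45°, λ = atan2(p_y, p_x) ≈ 68.47°.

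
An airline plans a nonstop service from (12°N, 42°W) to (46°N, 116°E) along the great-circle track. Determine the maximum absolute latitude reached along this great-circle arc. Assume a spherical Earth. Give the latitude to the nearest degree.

≈ 73°N

The great circle lies in the plane with unit normal n̂ = (p₁ × p₂)/|p₁ × p₂|.
Here n̂_z ≈ +0.290; the vertex latitude is φ_max = arccos|n̂_z| ≈ 73.1°.
Check via Clairaut: cos φ_max = |cos φ₁| · sin C = cos(12.0°)·sin(17.3°) ≈ 0.290, again giving ≈ 73.1°.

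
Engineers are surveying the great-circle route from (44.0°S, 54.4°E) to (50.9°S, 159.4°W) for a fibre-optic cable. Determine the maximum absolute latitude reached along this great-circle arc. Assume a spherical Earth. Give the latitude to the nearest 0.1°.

The great circle lies in the plane with unit normal n̂ = (p₁ × p₂)/|p₁ × p₂|.
Here n̂_z ≈ +0.256; the vertex latitude is φ_max = arccos|n̂_z| ≈ 75.2°.

≈ 75.2°S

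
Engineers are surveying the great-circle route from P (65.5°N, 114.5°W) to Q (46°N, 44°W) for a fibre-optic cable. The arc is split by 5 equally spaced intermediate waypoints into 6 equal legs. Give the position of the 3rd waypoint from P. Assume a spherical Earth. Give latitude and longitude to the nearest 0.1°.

≈ (60.5°N, 69.1°W)

Write both endpoints as unit vectors p₁, p₂ with components (cos φ cos λ, cos φ sin λ, sin φ).
The central angle between the endpoints is δ = arccos(p₁·p₂) ≈ 0.722 rad (41.3°).
Interpolate at f = 3/6 with slerp weights a = sin((1−f)δ)/sin δ ≈ 0.534, b = sin(fδ)/sin δ ≈ 0.534.
p = a·p₁ + b·p₂ ≈ (0.175, -0.460, 0.871); φ = arcsin(p_z) ≈ 60.54°, λ = atan2(p_y, p_x) ≈ -69.14°.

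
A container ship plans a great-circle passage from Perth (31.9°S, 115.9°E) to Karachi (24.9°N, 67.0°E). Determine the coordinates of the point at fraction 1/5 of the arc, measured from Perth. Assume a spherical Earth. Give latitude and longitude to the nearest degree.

Convert each endpoint to a unit vector on the sphere (x = cos φ cos λ, y = cos φ sin λ, z = sin φ).
The central angle between the endpoints is δ = arccos(p₁·p₂) ≈ 1.283 rad (73.5°).
Interpolate at f = 1/5 with slerp weights a = sin((1−f)δ)/sin δ ≈ 0.892, b = sin(fδ)/sin δ ≈ 0.265.
p = a·p₁ + b·p₂ ≈ (-0.237, 0.902, -0.360); φ = arcsin(p_z) ≈ -21.10°, λ = atan2(p_y, p_x) ≈ 104.72°.

≈ (21°S, 105°E)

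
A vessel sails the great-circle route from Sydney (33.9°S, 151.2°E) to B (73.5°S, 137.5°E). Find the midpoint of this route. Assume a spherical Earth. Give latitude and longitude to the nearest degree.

≈ (54°S, 148°E)

Convert each endpoint to a unit vector on the sphere (x = cos φ cos λ, y = cos φ sin λ, z = sin φ).
The central angle between the endpoints is δ = arccos(p₁·p₂) ≈ 0.702 rad (40.2°).
Interpolate at f = 1/2 with slerp weights a = sin((1−f)δ)/sin δ ≈ 0.532, b = sin(fδ)/sin δ ≈ 0.532.
p = a·p₁ + b·p₂ ≈ (-0.499, 0.315, -0.807); φ = arcsin(p_z) ≈ -53.85°, λ = atan2(p_y, p_x) ≈ 147.72°.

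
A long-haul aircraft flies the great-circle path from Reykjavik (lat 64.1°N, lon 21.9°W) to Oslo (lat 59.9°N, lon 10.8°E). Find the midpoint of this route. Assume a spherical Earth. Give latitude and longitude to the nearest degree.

Write both endpoints as unit vectors p₁, p₂ with components (cos φ cos λ, cos φ sin λ, sin φ).
The central angle between the endpoints is δ = arccos(p₁·p₂) ≈ 0.274 rad (15.7°).
Interpolate at f = 1/2 with slerp weights a = sin((1−f)δ)/sin δ ≈ 0.505, b = sin(fδ)/sin δ ≈ 0.505.
p = a·p₁ + b·p₂ ≈ (0.453, -0.035, 0.891); φ = arcsin(p_z) ≈ 62.96°, λ = atan2(p_y, p_x) ≈ -4.39°.

≈ lat 63°N, lon 4°W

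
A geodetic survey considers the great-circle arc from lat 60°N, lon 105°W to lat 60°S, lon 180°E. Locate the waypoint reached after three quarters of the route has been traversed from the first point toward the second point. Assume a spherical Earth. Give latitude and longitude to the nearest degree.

≈ lat 31°S, lon 155°W

Write both endpoints as unit vectors p₁, p₂ with components (cos φ cos λ, cos φ sin λ, sin φ).
The central angle between the endpoints is δ = arccos(p₁·p₂) ≈ 2.326 rad (133.3°).
Interpolate at f = 3/4 with slerp weights a = sin((1−f)δ)/sin δ ≈ 0.754, b = sin(fδ)/sin δ ≈ 1.352.
p = a·p₁ + b·p₂ ≈ (-0.774, -0.364, -0.518); φ = arcsin(p_z) ≈ -31.21°, λ = atan2(p_y, p_x) ≈ -154.79°.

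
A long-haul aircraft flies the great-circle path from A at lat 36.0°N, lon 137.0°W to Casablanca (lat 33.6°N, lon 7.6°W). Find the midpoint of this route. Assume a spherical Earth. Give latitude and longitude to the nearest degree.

From cos δ = sin φ₁ sin φ₂ + cos φ₁ cos φ₂ cos Δλ, the central angle is δ ≈ 1.673 rad (95.9°).
Interpolate at f = 1/2 with slerp weights a = sin((1−f)δ)/sin δ ≈ 0.746, b = sin(fδ)/sin δ ≈ 0.746.
p = a·p₁ + b·p₂ ≈ (0.175, -0.494, 0.852); φ = arcsin(p_z) ≈ 58.40°, λ = atan2(p_y, p_x) ≈ -70.54°.

≈ lat 58°N, lon 71°W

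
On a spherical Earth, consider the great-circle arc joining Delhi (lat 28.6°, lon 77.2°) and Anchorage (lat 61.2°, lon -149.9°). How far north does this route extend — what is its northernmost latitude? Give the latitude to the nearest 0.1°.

The great circle lies in the plane with unit normal n̂ = (p₁ × p₂)/|p₁ × p₂|.
Here n̂_z ≈ +0.313; the vertex latitude is φ_max = arccos|n̂_z| ≈ 71.8°.
Check via Clairaut: cos φ_max = |cos φ₁| · sin C = cos(28.6°)·sin(20.9°) ≈ 0.313, again giving ≈ 71.8°.

≈ 71.8°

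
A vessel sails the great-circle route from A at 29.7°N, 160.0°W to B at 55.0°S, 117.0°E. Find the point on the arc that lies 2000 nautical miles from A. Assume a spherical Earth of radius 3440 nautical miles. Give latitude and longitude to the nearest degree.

≈ 2°N, 179°W

Convert each endpoint to a unit vector on the sphere (x = cos φ cos λ, y = cos φ sin λ, z = sin φ).
The central angle between the endpoints is δ = arccos(p₁·p₂) ≈ 1.923 rad (110.2°). The total great-circle distance is δ·R ≈ 1.923 × 3440 ≈ 6616 nmi, so the target fraction is f = 2000/6616 ≈ 0.302.
Interpolate at f ≈ 0.302 with slerp weights a = sin((1−f)δ)/sin δ ≈ 1.038, b = sin(fδ)/sin δ ≈ 0.585.
p = a·p₁ + b·p₂ ≈ (-0.999, -0.009, 0.035); φ = arcsin(p_z) ≈ 1.99°, λ = atan2(p_y, p_x) ≈ -179.47°.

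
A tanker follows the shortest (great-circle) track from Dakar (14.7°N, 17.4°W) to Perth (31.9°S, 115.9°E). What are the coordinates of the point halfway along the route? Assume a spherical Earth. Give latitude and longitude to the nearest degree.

Convert each endpoint to a unit vector on the sphere (x = cos φ cos λ, y = cos φ sin λ, z = sin φ).
The central angle between the endpoints is δ = arccos(p₁·p₂) ≈ 2.342 rad (134.2°).
Interpolate at f = 1/2 with slerp weights a = sin((1−f)δ)/sin δ ≈ 1.285, b = sin(fδ)/sin δ ≈ 1.285.
p = a·p₁ + b·p₂ ≈ (0.710, 0.610, -0.353); φ = arcsin(p_z) ≈ -20.67°, λ = atan2(p_y, p_x) ≈ 40.67°.

≈ 21°S, 41°E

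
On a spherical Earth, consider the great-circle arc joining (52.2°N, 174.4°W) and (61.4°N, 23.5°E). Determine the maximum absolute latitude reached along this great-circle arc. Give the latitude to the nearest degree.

≈ 84°N

The great circle lies in the plane with unit normal n̂ = (p₁ × p₂)/|p₁ × p₂|.
Here n̂_z ≈ -0.099; the vertex latitude is φ_max = arccos|n̂_z| ≈ 84.3°.
Check via Clairaut: cos φ_max = |cos φ₁| · sin C = cos(52.2°)·sin(9.3°) ≈ 0.099, again giving ≈ 84.3°.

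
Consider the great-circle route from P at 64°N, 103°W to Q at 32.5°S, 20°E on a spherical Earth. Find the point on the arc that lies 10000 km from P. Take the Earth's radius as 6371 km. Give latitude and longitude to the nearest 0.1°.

≈ 6.2°N, 0.3°W

The haversine formula gives a central angle δ ≈ 2.324 rad (133.2°) between the endpoints. The total great-circle distance is δ·R ≈ 2.324 × 6371 ≈ 14809 km, so the target fraction is f = 10000/14809 ≈ 0.675.
Interpolate at f ≈ 0.675 with slerp weights a = sin((1−f)δ)/sin δ ≈ 0.940, b = sin(fδ)/sin δ ≈ 1.371.
p = a·p₁ + b·p₂ ≈ (0.994, -0.006, 0.108); φ = arcsin(p_z) ≈ 6.18°, λ = atan2(p_y, p_x) ≈ -0.33°.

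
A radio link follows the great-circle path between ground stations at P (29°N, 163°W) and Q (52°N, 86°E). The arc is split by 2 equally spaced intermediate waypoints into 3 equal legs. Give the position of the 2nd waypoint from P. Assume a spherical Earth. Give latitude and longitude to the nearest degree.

The haversine formula gives a central angle δ ≈ 1.381 rad (79.1°) between the endpoints.
Interpolate at f = 2/3 with slerp weights a = sin((1−f)δ)/sin δ ≈ 0.452, b = sin(fδ)/sin δ ≈ 0.810.
p = a·p₁ + b·p₂ ≈ (-0.343, 0.382, 0.858); φ = arcsin(p_z) ≈ 59.08°, λ = atan2(p_y, p_x) ≈ 131.95°.

≈ (59°N, 132°E)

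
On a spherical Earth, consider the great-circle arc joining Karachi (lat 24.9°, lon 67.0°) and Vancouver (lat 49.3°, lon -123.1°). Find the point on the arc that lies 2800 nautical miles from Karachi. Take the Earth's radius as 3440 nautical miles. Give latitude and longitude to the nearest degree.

≈ lat 71°, lon 82°

The haversine formula gives a central angle δ ≈ 1.837 rad (105.3°) between the endpoints. The total great-circle distance is δ·R ≈ 1.837 × 3440 ≈ 6319 nmi, so the target fraction is f = 2800/6319 ≈ 0.443.
Interpolate at f ≈ 0.443 with slerp weights a = sin((1−f)δ)/sin δ ≈ 0.885, b = sin(fδ)/sin δ ≈ 0.754.
p = a·p₁ + b·p₂ ≈ (0.045, 0.327, 0.944); φ = arcsin(p_z) ≈ 70.71°, λ = atan2(p_y, p_x) ≈ 82.12°.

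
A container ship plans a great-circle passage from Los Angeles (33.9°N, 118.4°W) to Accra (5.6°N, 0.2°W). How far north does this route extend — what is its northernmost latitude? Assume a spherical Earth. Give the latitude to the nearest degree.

≈ 39°N

The great circle lies in the plane with unit normal n̂ = (p₁ × p₂)/|p₁ × p₂|.
Here n̂_z ≈ +0.773; the vertex latitude is φ_max = arccos|n̂_z| ≈ 39.4°.
Check via Clairaut: cos φ_max = |cos φ₁| · sin C = cos(33.9°)·sin(68.6°) ≈ 0.773, again giving ≈ 39.4°.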